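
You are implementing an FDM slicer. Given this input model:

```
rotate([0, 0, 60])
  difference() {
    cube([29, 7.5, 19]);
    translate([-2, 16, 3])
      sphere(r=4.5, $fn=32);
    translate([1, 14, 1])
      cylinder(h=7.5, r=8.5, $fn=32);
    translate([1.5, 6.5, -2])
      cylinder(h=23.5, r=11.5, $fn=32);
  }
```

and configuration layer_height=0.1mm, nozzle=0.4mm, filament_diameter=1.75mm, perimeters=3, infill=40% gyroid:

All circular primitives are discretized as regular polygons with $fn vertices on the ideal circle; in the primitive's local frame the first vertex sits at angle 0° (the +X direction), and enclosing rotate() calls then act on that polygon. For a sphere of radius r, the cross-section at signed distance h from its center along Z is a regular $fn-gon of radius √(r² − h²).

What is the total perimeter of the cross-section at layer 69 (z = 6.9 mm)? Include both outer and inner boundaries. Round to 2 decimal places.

At z = 6.9 mm: the cube (footprint 29×7.5) is included at this height (perimeter 73.00 mm); the sphere at (-2, 16): section is a regular 32-gon, circumradius = √(r²−h²) = √(4.5²−3.9²) = 2.245 (perimeter = 2·32·2.245·sin(180°/32) = 14.08 mm); the r=8.5 cylinder at (1, 14) contributes a regular 32-gon of circumradius 8.5 (perimeter = 2·32·8.500·sin(180°/32) = 53.32 mm); the r=11.5 cylinder at (1.5, 6.5) contributes a regular 32-gon of circumradius 11.5 (perimeter = 2·32·11.500·sin(180°/32) = 72.14 mm); Taking the first minus the rest: starting from the 29×7.5 cube, the r=4.5 sphere at (-2, 16) misses the remaining region (no effect); the r=8.5 cylinder at (1, 14) partially overlaps it — only the 9.28 mm² overlap (of its 225.52 mm²) is removed, clipping the outline; the r=11.5 cylinder at (1.5, 6.5) partially overlaps it — only the 83.72 mm² overlap (of its 412.81 mm²) is removed, clipping the outline — boundary = 49.54 mm; (rotated 60° about Z; rotation is an isometry so areas/perimeters/island counts are preserved). Overall, the cross-section is a single solid region. Total boundary length (outer) = 49.54 mm.

49.54 mm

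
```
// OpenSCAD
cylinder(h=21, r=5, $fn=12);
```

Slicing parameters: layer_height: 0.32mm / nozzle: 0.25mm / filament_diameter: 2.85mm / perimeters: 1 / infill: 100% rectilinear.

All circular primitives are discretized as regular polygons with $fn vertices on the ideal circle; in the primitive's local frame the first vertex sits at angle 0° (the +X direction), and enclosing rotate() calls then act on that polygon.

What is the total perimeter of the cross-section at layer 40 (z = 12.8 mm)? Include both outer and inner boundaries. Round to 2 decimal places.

At z = 12.8 mm: the cylinder: section is a regular 12-gon, circumradius r=5 (perimeter = 2·12·5.000·sin(180°/12) = 31.06 mm). Overall, the cross-section is a single solid region. Total boundary length (outer) = 31.06 mm.

31.06 mm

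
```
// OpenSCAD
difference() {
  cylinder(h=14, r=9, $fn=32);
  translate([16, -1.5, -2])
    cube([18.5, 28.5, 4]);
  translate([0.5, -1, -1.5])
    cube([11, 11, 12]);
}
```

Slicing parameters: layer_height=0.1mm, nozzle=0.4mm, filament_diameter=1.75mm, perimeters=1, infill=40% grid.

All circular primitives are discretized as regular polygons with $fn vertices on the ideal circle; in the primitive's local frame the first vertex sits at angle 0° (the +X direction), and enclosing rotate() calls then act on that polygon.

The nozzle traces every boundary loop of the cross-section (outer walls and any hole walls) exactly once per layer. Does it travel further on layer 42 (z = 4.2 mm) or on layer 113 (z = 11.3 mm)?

Layer 42 (z = 4.2): the cylinder: section is a regular 32-gon, circumradius r=9 (perimeter = 2·32·9.000·sin(180°/32) = 56.46 mm); the cube at (16, -1.5) is absent (z outside [-2, 2]); the cube at (0.5, -1) (footprint 11×11) is included at this height (perimeter 44.00 mm); After the difference (first − rest): starting from the r=9 cylinder, the 11×11 cube at (0.5, -1) partially overlaps it — only the 67.17 mm² overlap (of its 121.00 mm²) is removed, clipping the outline — boundary = 60.19 mm. So its perimeter = 60.19 mm. Layer 113 (z = 11.3): the cylinder: section is a regular 32-gon, circumradius r=9 (perimeter = 2·32·9.000·sin(180°/32) = 56.46 mm); the cube at (16, -1.5) is absent (z outside [-2, 2]); the cube at (0.5, -1) is not intersected at this z (z outside [-1.5, 10.5]); After the difference (first − rest): none of the subtracted shapes is present at this height, so the r=9 cylinder is unchanged — boundary = 56.46 mm. So its perimeter = 56.46 mm. Layer 42 is larger (60.19 vs 56.46 mm).

layer 42 (z = 4.2 mm)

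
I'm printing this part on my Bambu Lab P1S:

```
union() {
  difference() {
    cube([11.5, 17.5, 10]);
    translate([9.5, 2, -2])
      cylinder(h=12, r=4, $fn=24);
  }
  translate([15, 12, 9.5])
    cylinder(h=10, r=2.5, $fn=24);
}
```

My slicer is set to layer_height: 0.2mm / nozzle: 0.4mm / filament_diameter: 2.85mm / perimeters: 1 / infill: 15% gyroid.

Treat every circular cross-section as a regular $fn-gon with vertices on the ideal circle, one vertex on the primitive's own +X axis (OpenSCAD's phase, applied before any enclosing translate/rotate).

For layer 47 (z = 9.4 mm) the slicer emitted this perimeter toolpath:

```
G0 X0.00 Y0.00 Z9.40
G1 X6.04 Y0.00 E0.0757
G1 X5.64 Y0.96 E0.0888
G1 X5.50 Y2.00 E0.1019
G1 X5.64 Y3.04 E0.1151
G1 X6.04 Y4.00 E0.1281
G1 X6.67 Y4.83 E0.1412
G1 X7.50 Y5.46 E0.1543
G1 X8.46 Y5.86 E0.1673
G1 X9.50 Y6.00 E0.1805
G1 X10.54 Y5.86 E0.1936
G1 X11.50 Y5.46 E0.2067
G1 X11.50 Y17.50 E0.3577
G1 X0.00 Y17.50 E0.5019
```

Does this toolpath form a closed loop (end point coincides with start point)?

Start point (G0): (0.00, 0.00). End point (last G1): the path does not return to the start — open.

no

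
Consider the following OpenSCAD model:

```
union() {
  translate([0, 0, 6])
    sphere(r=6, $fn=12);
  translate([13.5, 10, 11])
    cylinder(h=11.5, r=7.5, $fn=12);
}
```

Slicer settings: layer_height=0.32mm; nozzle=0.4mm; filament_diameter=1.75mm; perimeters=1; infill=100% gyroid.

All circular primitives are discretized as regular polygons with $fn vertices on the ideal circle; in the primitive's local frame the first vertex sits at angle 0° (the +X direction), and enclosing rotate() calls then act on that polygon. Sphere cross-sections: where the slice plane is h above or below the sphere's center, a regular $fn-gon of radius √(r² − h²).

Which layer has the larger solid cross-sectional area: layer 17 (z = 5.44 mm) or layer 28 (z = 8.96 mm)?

Layer 17 (z = 5.44): the sphere: section is a regular 12-gon, circumradius = √(r²−h²) = √(6²−0.56²) = 5.974 (area = (12/2)·5.974²·sin(360°/12) = 107.06 mm²); the cylinder at (13.5, 10) is not intersected at this z (z outside [11, 22.5]); Taking the union: only the r=6 sphere is present, so the union is just that shape — area = 107.06 mm². So its area = 107.06 mm². Layer 28 (z = 8.96): the r=6 sphere slices to a regular 12-gon of circumradius 5.219 (√(r²−h²) with h=2.96 from center) (area = (12/2)·5.219²·sin(360°/12) = 81.72 mm²); the cylinder at (13.5, 10) is not intersected at this z (z outside [11, 22.5]); Merging all regions: only the r=6 sphere is present, so the union is just that shape — area = 81.72 mm². So its area = 81.72 mm². Layer 17 is larger (107.06 vs 81.72 mm²).

layer 17 (z = 5.44 mm)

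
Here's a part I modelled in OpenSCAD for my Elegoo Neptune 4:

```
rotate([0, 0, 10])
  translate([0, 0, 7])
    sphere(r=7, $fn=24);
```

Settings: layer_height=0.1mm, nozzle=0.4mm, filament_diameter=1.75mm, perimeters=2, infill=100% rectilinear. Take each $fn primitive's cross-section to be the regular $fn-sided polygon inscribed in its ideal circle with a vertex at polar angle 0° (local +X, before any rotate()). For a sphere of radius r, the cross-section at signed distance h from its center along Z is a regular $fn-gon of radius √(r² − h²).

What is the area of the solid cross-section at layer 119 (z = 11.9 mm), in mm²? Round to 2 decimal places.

At z = 11.9 mm: the r=7 sphere contributes a regular 24-gon of circumradius √(7²−4.9²) = 4.999 (area = (24/2)·4.999²·sin(360°/24) = 77.61 mm²); (whole slice rotated 10° about Z — lengths, areas and connectivity unchanged). Overall, the cross-section is a single solid region. Net area = 77.61 mm².

77.61 mm²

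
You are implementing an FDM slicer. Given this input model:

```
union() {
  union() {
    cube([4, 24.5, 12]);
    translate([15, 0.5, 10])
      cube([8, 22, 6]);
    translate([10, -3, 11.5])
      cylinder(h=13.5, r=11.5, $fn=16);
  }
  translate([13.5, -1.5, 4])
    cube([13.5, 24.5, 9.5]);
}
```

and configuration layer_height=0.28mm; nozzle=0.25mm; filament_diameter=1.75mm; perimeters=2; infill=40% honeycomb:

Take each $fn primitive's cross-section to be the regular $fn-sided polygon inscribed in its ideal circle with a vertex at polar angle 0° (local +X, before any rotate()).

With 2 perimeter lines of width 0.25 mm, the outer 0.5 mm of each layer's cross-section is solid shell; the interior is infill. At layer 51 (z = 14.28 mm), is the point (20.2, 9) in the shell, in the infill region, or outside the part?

At z = 14.28 mm: the cube is not intersected at this z (z outside [0, 12]); the 8×22 cube at (15, 0.5) contributes its full rectangle; the cylinder at (10, -3): section is a regular 16-gon, circumradius r=11.5; Merging all regions: the regions partially overlap (shared area 24.76 mm²), so overlapping operands fuse into one piece — 1 connected region; the cube at (13.5, -1.5) is not intersected at this z (z outside [4, 13.5]); Combining (union): only that combined region is present, so the union is just that shape — 1 connected region. Overall, the cross-section is a single solid region. The nearest boundary edge runs (23.00, 22.50)→(23.00, 0.50); distance from the point to it = 2.80 mm. The point is inside the cross-section and 2.80 mm from the nearest boundary — more than the 0.5 mm shell width (2 × 0.25), so it's in the infill interior.

infill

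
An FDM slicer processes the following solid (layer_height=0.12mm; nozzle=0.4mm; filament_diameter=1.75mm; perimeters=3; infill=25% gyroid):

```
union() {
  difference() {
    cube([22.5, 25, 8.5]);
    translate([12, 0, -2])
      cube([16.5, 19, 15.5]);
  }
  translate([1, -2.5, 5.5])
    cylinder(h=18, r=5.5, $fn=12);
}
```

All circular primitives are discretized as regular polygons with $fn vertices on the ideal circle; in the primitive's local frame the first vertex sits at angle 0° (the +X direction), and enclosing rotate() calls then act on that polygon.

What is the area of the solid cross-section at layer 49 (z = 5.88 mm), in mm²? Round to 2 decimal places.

At z = 5.88 mm: the 22.5×25 cube contributes its full rectangle (area 562.50 mm²); the cube at (12, 0) (footprint 16.5×19) is included at this height (area 313.50 mm²); Taking the first minus the rest: starting from the 22.5×25 cube (562.50 mm²), the 16.5×19 cube at (12, 0) partially overlaps it — only the 199.50 mm² overlap (of its 313.50 mm²) is removed, clipping the outline — area = 363.00 mm²; the cylinder at (1, -2.5): section is a regular 12-gon, circumradius r=5.5 (area = (12/2)·5.500²·sin(360°/12) = 90.75 mm²); Combining (union): the regions partially overlap — summed areas 453.75 mm² minus the doubly-counted overlap 12.64 mm² gives 441.11 mm² — area = 441.11 mm². Overall, the cross-section is a single solid region. Net area = 441.11 mm².

441.11 mm²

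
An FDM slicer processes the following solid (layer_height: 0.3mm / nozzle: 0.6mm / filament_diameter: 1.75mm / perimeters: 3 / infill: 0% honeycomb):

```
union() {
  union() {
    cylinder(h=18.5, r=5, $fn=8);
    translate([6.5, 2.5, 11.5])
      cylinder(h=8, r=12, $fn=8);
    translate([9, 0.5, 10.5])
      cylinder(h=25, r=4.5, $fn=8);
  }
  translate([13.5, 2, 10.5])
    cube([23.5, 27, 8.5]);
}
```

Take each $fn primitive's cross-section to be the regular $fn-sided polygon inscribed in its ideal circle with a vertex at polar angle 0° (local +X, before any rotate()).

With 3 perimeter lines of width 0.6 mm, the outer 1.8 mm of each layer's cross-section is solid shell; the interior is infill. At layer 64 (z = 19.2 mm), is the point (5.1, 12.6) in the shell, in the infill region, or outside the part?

At z = 19.2 mm: the cylinder is not intersected at this z (z outside [0, 18.5]); the r=12 cylinder at (6.5, 2.5) gives a regular 8-gon of circumradius 12 (constant along its height); the cylinder at (9, 0.5): section is a regular 8-gon, circumradius r=4.5; Merging all regions: the r=4.5 cylinder at (9, 0.5) lies entirely inside the r=12 cylinder at (6.5, 2.5), so the union is just the r=12 cylinder at (6.5, 2.5) — 1 connected region; the cube at (13.5, 2) is absent (z outside [10.5, 19]); Taking the union: only the result so far is present, so the union is just that shape — 1 connected region. Overall, the cross-section is a single solid region. The nearest boundary edge runs (-1.99, 10.99)→(6.50, 14.50); distance from the point to it = 1.22 mm. The point is inside the cross-section, 1.22 mm from the nearest boundary — within the 1.8 mm shell band (3 × 0.6).

shell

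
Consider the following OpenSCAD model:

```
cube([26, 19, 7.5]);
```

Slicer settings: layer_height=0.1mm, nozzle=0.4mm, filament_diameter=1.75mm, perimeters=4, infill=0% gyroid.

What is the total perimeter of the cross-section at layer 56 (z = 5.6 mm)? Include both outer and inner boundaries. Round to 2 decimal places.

At z = 5.6 mm: the 26×19 cube contributes its full rectangle (perimeter 90.00 mm). Overall, the cross-section is a single solid region. Total boundary length (outer) = 90.00 mm.

90.00 mm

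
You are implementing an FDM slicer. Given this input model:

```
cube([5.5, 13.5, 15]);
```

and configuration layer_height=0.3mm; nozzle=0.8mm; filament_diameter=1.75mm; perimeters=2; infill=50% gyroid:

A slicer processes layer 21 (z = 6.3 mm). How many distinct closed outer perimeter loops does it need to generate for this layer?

1

At z = 6.3 mm: the 5.5×13.5 cube contributes its full rectangle. The result has 1 disconnected region.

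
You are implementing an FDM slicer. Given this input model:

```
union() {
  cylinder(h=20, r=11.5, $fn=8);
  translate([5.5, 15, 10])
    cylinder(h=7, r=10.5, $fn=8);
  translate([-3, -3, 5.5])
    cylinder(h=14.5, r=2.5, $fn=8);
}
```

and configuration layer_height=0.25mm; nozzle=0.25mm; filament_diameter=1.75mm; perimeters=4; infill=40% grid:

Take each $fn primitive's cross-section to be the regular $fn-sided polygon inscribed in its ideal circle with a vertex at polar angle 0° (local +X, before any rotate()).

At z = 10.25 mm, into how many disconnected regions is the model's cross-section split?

At z = 10.25 mm: the r=11.5 cylinder contributes a regular 8-gon of circumradius 11.5; the r=10.5 cylinder at (5.5, 15) gives a regular 8-gon of circumradius 10.5 (constant along its height); the r=2.5 cylinder at (-3, -3) gives a regular 8-gon of circumradius 2.5 (constant along its height); Merging all regions: the regions partially overlap (shared area 63.63 mm²), so overlapping operands fuse into one piece — 1 connected region. The result has 1 disconnected region.

1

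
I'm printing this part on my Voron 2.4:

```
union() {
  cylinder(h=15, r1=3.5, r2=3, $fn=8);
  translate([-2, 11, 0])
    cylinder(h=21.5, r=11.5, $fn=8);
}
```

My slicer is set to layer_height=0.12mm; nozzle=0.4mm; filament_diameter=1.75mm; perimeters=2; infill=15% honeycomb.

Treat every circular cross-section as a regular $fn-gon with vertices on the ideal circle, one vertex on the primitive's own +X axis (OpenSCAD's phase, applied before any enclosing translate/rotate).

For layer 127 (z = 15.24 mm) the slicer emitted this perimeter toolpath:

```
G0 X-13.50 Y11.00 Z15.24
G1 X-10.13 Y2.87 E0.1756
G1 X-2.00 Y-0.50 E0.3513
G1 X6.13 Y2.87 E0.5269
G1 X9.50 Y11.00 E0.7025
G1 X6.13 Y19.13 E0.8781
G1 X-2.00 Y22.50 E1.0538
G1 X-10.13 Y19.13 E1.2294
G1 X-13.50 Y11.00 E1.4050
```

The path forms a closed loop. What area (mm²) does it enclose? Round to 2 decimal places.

Apply the shoelace formula to the sequence of (X, Y) vertices; enclosed area = 373.98 mm².

373.98 mm²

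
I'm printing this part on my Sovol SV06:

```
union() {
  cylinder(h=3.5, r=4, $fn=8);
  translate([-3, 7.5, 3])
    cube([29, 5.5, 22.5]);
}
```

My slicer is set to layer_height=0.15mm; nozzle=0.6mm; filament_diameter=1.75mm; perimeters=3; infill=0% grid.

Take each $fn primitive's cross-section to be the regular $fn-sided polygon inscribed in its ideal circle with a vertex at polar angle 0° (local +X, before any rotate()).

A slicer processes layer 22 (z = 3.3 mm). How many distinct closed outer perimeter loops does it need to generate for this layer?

2

At z = 3.3 mm: the cylinder: section is a regular 8-gon, circumradius r=4; the 29×5.5 cube at (-3, 7.5) contributes its full rectangle; Taking the union: the 2 present regions are separate (no shared area or edge), so areas and boundary lengths simply add and each stays a separate island — 2 connected regions. The result has 2 disconnected regions.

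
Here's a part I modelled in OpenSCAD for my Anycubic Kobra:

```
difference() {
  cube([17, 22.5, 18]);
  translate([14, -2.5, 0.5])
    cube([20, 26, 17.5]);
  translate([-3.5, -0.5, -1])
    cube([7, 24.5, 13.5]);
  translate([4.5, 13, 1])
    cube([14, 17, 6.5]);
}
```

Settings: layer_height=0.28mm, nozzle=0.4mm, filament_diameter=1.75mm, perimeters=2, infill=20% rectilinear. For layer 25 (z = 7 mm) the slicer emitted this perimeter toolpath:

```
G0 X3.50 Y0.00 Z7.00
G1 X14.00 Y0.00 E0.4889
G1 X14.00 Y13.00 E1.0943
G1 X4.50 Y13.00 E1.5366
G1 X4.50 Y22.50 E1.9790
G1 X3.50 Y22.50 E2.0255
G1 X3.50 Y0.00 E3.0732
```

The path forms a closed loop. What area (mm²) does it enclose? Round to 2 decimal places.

Apply the shoelace formula to the sequence of (X, Y) vertices; enclosed area = 146.00 mm².

146.00 mm²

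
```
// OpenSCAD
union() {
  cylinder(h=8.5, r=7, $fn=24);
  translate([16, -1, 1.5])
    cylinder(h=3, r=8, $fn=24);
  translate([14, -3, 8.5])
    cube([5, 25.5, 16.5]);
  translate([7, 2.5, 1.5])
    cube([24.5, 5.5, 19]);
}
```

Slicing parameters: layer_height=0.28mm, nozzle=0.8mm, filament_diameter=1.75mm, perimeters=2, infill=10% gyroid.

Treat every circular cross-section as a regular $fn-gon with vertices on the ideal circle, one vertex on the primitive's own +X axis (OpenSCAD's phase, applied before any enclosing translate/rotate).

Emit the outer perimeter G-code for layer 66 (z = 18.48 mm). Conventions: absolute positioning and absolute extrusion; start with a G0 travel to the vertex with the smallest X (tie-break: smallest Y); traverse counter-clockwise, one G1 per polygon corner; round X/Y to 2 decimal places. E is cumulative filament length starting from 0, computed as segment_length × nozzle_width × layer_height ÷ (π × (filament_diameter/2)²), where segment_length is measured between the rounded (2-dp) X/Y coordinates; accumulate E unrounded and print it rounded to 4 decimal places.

G0 X7.00 Y2.50 Z18.48
G1 X14.00 Y2.50 E0.6519
G1 X14.00 Y-3.00 E1.1641
G1 X19.00 Y-3.00 E1.6297
G1 X19.00 Y2.50 E2.1420
G1 X31.50 Y2.50 E3.3061
G1 X31.50 Y8.00 E3.8183
G1 X19.00 Y8.00 E4.9824
G1 X19.00 Y22.50 E6.3327
G1 X14.00 Y22.50 E6.7984
G1 X14.00 Y8.00 E8.1487
G1 X7.00 Y8.00 E8.8006
G1 X7.00 Y2.50 E9.3128

At z = 18.48 mm: the cylinder does not reach this height (z outside [0, 8.5]); the cylinder at (16, -1) is not intersected at this z (z outside [1.5, 4.5]); the cube at (14, -3) is present — its section is the full 5×25.5 rectangle; the cube at (7, 2.5) (footprint 24.5×5.5) is included at this height; Combining (union): the regions partially overlap (shared area 27.50 mm²), so overlapping operands fuse into one piece — 1 connected region. The outline is a single polygon with 12 vertices. Extrusion per mm of travel: 0.8 × 0.28 / (π × 0.875²) = 0.093128. Accumulating E over each segment gives final E = 9.3128.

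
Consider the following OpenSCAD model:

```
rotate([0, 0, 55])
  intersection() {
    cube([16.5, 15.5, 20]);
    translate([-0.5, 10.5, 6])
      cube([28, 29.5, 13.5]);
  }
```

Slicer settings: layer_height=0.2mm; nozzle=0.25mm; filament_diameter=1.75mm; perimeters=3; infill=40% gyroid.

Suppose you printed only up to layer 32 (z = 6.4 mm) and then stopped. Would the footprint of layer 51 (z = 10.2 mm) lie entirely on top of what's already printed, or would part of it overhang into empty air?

Compare the two slices. At z = 6.4: the cube is present — its section is the full 16.5×15.5 rectangle (area 255.75 mm²); the 28×29.5 cube at (-0.5, 10.5) contributes its full rectangle (area 826.00 mm²); After intersecting: the 28×29.5 cube at (-0.5, 10.5) partially overlaps the 16.5×15.5 cube; clipping to the common part keeps 82.50 mm² — area = 82.50 mm²; (whole slice rotated 55° about Z — lengths, areas and connectivity unchanged). At z = 10.2: the cube (footprint 16.5×15.5) is included at this height (area 255.75 mm²); the cube at (-0.5, 10.5) (footprint 28×29.5) is included at this height (area 826.00 mm²); After intersecting: the 28×29.5 cube at (-0.5, 10.5) partially overlaps the 16.5×15.5 cube; clipping to the common part keeps 82.50 mm² — area = 82.50 mm²; (rotated 55° about Z; rotation is an isometry so areas/perimeters/island counts are preserved). Checking containment: the cross-section at z = 10.2 is a subset of the cross-section at z = 6.4.

entirely on top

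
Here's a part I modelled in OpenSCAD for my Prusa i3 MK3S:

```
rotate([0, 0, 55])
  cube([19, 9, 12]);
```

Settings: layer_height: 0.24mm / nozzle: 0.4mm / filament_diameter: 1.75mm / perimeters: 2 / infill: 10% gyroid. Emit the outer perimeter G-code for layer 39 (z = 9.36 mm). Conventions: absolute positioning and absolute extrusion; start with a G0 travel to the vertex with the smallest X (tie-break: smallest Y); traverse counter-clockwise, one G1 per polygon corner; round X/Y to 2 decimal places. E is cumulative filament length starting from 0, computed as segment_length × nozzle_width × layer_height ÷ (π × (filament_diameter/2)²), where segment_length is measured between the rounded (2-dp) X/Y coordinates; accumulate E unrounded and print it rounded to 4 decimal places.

At z = 9.36 mm: the 19×9 cube contributes its full rectangle; (whole slice rotated 55° about Z — lengths, areas and connectivity unchanged). The outline is a single polygon with 4 vertices. Extrusion per mm of travel: 0.4 × 0.24 / (π × 0.875²) = 0.039912. Accumulating E over each segment gives final E = 2.2352.

G0 X-7.37 Y5.16 Z9.36
G1 X0.00 Y0.00 E0.3591
G1 X10.90 Y15.56 E1.1173
G1 X3.53 Y20.73 E1.4766
G1 X-7.37 Y5.16 E2.2352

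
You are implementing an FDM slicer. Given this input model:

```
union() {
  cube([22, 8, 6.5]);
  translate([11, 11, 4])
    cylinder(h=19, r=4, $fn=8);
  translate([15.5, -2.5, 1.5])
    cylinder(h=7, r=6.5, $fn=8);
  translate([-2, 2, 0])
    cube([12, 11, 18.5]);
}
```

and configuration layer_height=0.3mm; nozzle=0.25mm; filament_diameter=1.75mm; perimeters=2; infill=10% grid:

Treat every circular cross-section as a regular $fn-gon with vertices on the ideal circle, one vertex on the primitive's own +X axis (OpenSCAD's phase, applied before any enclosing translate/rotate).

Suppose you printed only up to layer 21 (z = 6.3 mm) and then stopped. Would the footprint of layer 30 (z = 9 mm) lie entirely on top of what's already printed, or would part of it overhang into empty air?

entirely on top

Compare the two slices. At z = 6.3: the cube is present — its section is the full 22×8 rectangle (area 176.00 mm²); the r=4 cylinder at (11, 11) gives a regular 8-gon of circumradius 4 (constant along its height) (area = (8/2)·4.000²·sin(360°/8) = 45.25 mm²); the cylinder at (15.5, -2.5): section is a regular 8-gon, circumradius r=6.5 (area = (8/2)·6.500²·sin(360°/8) = 119.50 mm²); the cube at (-2, 2) is present — its section is the full 12×11 rectangle (area 132.00 mm²); Merging all regions: the regions partially overlap — summed areas 472.76 mm² minus the doubly-counted overlap 104.53 mm² gives 368.22 mm² — area = 368.22 mm². At z = 9: the cube is absent (z outside [0, 6.5]); the r=4 cylinder at (11, 11) contributes a regular 8-gon of circumradius 4 (area = (8/2)·4.000²·sin(360°/8) = 45.25 mm²); the cylinder at (15.5, -2.5) does not reach this height (z outside [1.5, 8.5]); the cube at (-2, 2) is present — its section is the full 12×11 rectangle (area 132.00 mm²); Taking the union: the regions partially overlap — summed areas 177.25 mm² minus the doubly-counted overlap 12.69 mm² gives 164.56 mm² — area = 164.56 mm². Checking containment: the cross-section at z = 9 is a subset of the cross-section at z = 6.3.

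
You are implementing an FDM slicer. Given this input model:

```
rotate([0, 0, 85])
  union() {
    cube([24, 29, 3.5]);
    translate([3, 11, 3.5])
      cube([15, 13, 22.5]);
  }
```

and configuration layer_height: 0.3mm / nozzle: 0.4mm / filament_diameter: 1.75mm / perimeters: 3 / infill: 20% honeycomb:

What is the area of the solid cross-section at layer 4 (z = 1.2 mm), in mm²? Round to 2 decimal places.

696.00 mm²

At z = 1.2 mm: the cube is present — its section is the full 24×29 rectangle (area 696.00 mm²); the cube at (3, 11) is not intersected at this z (z outside [3.5, 26]); Taking the union: only the 24×29 cube is present, so the union is just that shape — area = 696.00 mm²; (rotated 85° about Z; rotation is an isometry so areas/perimeters/island counts are preserved). Overall, the cross-section is a single solid region. Net area = 696.00 mm².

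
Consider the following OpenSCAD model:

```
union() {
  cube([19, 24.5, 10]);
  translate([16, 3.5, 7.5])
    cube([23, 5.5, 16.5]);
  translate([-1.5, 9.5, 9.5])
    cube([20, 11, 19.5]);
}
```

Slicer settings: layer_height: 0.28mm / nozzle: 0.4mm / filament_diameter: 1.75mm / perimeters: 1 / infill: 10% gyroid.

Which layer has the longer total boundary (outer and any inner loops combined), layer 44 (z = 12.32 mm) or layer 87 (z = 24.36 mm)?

layer 44 (z = 12.32 mm)

Layer 44 (z = 12.32): the cube does not reach this height (z outside [0, 10]); the cube at (16, 3.5) (footprint 23×5.5) is included at this height (perimeter 57.00 mm); the 20×11 cube at (-1.5, 9.5) contributes its full rectangle (perimeter 62.00 mm); Combining (union): the 2 present regions are separate (no shared area or edge), so areas and boundary lengths simply add and each stays a separate island — boundary = 119.00 mm. So its perimeter = 119.00 mm. Layer 87 (z = 24.36): the cube does not reach this height (z outside [0, 10]); the cube at (16, 3.5) is absent (z outside [7.5, 24]); the cube at (-1.5, 9.5) is present — its section is the full 20×11 rectangle (perimeter 62.00 mm); Taking the union: only the 20×11 cube at (-1.5, 9.5) is present, so the union is just that shape — boundary = 62.00 mm. So its perimeter = 62.00 mm. Layer 44 is larger (119.00 vs 62.00 mm).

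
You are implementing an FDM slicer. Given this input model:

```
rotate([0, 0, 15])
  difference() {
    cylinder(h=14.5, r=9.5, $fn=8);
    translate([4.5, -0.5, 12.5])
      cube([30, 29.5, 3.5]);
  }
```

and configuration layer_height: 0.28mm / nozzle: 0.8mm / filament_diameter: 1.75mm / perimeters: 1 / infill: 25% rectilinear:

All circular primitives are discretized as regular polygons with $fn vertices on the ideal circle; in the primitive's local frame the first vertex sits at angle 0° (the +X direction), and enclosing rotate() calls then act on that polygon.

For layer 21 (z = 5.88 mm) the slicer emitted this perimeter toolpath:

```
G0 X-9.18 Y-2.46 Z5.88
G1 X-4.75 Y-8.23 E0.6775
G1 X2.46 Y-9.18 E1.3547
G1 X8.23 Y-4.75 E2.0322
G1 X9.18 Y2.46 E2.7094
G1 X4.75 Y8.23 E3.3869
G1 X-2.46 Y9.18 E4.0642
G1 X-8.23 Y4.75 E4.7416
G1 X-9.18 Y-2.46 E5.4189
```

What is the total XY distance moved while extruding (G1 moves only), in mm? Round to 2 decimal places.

Sum the Euclidean lengths of each G1 segment: total = 58.19 mm.

58.19 mm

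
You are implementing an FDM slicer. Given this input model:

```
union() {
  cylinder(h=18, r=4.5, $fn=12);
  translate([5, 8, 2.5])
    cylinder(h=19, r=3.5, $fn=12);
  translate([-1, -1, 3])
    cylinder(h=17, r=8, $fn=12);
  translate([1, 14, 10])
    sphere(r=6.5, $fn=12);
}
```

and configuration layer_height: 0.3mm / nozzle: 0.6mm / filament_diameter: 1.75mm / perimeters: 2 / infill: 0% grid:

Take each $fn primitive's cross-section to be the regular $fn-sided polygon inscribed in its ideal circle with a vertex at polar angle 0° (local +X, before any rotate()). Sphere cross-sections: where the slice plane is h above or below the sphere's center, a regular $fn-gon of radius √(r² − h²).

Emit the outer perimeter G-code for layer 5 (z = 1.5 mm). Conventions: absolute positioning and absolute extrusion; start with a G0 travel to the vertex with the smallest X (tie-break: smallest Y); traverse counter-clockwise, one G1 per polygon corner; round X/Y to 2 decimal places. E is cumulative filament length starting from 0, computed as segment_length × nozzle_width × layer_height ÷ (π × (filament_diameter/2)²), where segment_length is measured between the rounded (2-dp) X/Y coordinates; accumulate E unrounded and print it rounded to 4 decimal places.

At z = 1.5 mm: the cylinder: section is a regular 12-gon, circumradius r=4.5; the cylinder at (5, 8) is absent (z outside [2.5, 21.5]); the cylinder at (-1, -1) is not intersected at this z (z outside [3, 20]); the sphere at (1, 14) is not intersected at this z (|z−center|=8.500 > r=6.5); Taking the union: only the r=4.5 cylinder is present, so the union is just that shape — 1 connected region. The outline is a single polygon with 12 vertices. Extrusion per mm of travel: 0.6 × 0.3 / (π × 0.875²) = 0.074835. Accumulating E over each segment gives final E = 2.0926.

G0 X-4.50 Y0.00 Z1.50
G1 X-3.90 Y-2.25 E0.1743
G1 X-2.25 Y-3.90 E0.3489
G1 X0.00 Y-4.50 E0.5232
G1 X2.25 Y-3.90 E0.6974
G1 X3.90 Y-2.25 E0.8720
G1 X4.50 Y0.00 E1.0463
G1 X3.90 Y2.25 E1.2206
G1 X2.25 Y3.90 E1.3952
G1 X0.00 Y4.50 E1.5695
G1 X-2.25 Y3.90 E1.7437
G1 X-3.90 Y2.25 E1.9183
G1 X-4.50 Y0.00 E2.0926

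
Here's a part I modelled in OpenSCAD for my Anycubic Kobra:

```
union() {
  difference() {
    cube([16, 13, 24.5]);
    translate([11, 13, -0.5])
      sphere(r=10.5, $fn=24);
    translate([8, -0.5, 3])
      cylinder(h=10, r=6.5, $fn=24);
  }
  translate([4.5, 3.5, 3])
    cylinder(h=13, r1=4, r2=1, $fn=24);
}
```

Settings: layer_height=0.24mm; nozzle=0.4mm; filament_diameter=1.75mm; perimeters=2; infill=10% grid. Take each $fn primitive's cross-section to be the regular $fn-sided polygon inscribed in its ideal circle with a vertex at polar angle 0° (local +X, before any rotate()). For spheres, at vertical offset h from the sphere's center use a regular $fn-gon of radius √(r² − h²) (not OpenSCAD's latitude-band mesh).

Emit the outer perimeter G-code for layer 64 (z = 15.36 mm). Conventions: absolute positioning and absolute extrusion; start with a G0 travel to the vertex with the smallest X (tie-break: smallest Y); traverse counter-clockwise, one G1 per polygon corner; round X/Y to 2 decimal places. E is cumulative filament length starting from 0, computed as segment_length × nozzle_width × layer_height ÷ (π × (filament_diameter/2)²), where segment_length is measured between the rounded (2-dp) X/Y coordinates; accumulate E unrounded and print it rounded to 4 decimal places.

At z = 15.36 mm: the 16×13 cube contributes its full rectangle; the sphere at (11, 13) is not intersected at this z (|z−center|=15.860 > r=10.5); the cylinder at (8, -0.5) does not reach this height (z outside [3, 13]); After the difference (first − rest): none of the subtracted shapes is present at this height, so the 16×13 cube is unchanged — 1 connected region; the cone at (4.5, 3.5) (r1=4→r2=1) has section circumradius 1.148 here — a regular 24-gon; Merging all regions: the cone at (4.5, 3.5) lies entirely inside that combined region, so the union is just that combined region — 1 connected region. The outline is a single polygon with 4 vertices. Extrusion per mm of travel: 0.4 × 0.24 / (π × 0.875²) = 0.039912. Accumulating E over each segment gives final E = 2.3149.

G0 X0.00 Y0.00 Z15.36
G1 X16.00 Y0.00 E0.6386
G1 X16.00 Y13.00 E1.1575
G1 X0.00 Y13.00 E1.7960
G1 X0.00 Y0.00 E2.3149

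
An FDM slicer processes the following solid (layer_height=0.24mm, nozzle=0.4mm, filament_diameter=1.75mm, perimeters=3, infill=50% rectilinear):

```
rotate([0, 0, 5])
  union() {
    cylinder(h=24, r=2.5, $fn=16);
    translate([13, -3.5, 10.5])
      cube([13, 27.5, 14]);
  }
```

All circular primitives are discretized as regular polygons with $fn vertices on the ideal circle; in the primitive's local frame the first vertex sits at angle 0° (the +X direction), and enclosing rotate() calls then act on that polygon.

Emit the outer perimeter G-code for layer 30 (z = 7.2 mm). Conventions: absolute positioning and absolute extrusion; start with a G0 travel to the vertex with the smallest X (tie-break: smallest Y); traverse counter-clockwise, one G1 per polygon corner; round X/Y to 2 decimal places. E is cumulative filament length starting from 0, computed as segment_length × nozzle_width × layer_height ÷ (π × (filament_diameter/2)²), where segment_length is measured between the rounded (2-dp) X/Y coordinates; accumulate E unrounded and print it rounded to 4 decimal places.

At z = 7.2 mm: the r=2.5 cylinder contributes a regular 16-gon of circumradius 2.5; the cube at (13, -3.5) is not intersected at this z (z outside [10.5, 24.5]); Combining (union): only the r=2.5 cylinder is present, so the union is just that shape — 1 connected region; (rotated 5° about Z; rotation is an isometry so areas/perimeters/island counts are preserved). The outline is a single polygon with 16 vertices. Extrusion per mm of travel: 0.4 × 0.24 / (π × 0.875²) = 0.039912. Accumulating E over each segment gives final E = 0.6230.

G0 X-2.49 Y-0.22 Z7.20
G1 X-2.22 Y-1.15 E0.0387
G1 X-1.61 Y-1.92 E0.0779
G1 X-0.75 Y-2.38 E0.1168
G1 X0.22 Y-2.49 E0.1557
G1 X1.15 Y-2.22 E0.1944
G1 X1.92 Y-1.61 E0.2336
G1 X2.38 Y-0.75 E0.2725
G1 X2.49 Y0.22 E0.3115
G1 X2.22 Y1.15 E0.3501
G1 X1.61 Y1.92 E0.3894
G1 X0.75 Y2.38 E0.4283
G1 X-0.22 Y2.49 E0.4672
G1 X-1.15 Y2.22 E0.5059
G1 X-1.92 Y1.61 E0.5451
G1 X-2.38 Y0.75 E0.5840
G1 X-2.49 Y-0.22 E0.6230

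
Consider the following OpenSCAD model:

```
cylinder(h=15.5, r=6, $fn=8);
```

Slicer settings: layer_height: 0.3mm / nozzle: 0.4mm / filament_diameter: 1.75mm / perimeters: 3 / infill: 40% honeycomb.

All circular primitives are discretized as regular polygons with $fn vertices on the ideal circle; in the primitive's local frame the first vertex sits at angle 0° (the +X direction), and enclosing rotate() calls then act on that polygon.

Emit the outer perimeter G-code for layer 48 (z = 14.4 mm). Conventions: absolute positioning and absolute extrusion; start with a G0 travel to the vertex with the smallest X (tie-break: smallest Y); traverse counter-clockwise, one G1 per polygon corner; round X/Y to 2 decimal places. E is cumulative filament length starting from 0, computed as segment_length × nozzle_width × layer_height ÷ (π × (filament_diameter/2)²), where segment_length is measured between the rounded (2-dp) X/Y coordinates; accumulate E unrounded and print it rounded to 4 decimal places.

G0 X-6.00 Y0.00 Z14.40
G1 X-4.24 Y-4.24 E0.2290
G1 X0.00 Y-6.00 E0.4581
G1 X4.24 Y-4.24 E0.6871
G1 X6.00 Y0.00 E0.9161
G1 X4.24 Y4.24 E1.1452
G1 X0.00 Y6.00 E1.3742
G1 X-4.24 Y4.24 E1.6032
G1 X-6.00 Y0.00 E1.8323

At z = 14.4 mm: the cylinder: section is a regular 8-gon, circumradius r=6. The outline is a single polygon with 8 vertices. Extrusion per mm of travel: 0.4 × 0.3 / (π × 0.875²) = 0.049890. Accumulating E over each segment gives final E = 1.8323.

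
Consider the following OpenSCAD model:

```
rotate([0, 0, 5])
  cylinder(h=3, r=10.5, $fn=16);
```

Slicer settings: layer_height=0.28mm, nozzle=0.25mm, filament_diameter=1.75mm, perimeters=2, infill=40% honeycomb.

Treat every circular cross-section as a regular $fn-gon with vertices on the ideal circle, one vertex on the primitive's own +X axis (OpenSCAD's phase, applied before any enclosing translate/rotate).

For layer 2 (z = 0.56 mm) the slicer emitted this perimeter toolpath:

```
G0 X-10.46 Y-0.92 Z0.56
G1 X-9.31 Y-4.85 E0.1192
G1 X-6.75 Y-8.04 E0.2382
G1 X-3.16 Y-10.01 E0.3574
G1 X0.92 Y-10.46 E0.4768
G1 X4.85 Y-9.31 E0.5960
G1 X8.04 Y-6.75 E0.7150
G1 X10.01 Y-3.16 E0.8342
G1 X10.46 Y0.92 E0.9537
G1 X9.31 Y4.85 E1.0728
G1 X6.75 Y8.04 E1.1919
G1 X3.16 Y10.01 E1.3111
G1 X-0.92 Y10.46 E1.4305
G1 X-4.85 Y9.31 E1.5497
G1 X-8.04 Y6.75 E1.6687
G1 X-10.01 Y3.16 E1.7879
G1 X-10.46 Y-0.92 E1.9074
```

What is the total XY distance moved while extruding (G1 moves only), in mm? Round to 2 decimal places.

65.54 mm

Sum the Euclidean lengths of each G1 segment: total = 65.54 mm.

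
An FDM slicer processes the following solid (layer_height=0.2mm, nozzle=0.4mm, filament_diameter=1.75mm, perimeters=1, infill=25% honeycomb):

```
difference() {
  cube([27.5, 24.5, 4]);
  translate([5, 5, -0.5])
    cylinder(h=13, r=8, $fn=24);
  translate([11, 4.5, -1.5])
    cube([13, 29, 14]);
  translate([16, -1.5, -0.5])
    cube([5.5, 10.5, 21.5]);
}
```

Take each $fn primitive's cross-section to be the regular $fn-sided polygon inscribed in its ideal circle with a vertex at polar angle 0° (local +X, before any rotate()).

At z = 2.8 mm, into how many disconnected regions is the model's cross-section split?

At z = 2.8 mm: the cube is present — its section is the full 27.5×24.5 rectangle; the cylinder at (5, 5): section is a regular 24-gon, circumradius r=8; the 13×29 cube at (11, 4.5) contributes its full rectangle; the cube at (16, -1.5) is present — its section is the full 5.5×10.5 rectangle; After the difference (first − rest): starting from the 27.5×24.5 cube, the r=8 cylinder at (5, 5) partially overlaps it — only the 148.62 mm² overlap (of its 198.77 mm²) is removed, clipping the outline; the 13×29 cube at (11, 4.5) partially overlaps it — only the 252.03 mm² overlap (of its 377.00 mm²) is removed, clipping the outline; the 5.5×10.5 cube at (16, -1.5) partially overlaps it — only the 24.75 mm² overlap (of its 57.75 mm²) is removed, clipping the outline — 3 connected regions. The result has 3 disconnected regions.

3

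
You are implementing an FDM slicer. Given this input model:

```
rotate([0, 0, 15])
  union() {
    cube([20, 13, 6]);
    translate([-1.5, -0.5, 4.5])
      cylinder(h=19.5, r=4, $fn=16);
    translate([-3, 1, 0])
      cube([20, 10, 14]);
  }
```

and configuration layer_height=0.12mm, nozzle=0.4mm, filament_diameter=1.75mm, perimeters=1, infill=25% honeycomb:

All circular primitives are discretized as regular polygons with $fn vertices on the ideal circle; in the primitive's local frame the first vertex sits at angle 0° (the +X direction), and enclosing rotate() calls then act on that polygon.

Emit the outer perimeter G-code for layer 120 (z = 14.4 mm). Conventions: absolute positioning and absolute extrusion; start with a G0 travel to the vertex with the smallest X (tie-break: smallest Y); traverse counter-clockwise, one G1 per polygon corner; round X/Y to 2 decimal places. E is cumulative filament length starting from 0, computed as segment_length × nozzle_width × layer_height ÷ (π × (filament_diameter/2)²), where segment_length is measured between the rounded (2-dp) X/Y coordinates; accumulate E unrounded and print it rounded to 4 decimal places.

At z = 14.4 mm: the cube is absent (z outside [0, 6]); the r=4 cylinder at (-1.5, -0.5) gives a regular 16-gon of circumradius 4 (constant along its height); the cube at (-3, 1) is absent (z outside [0, 14]); Merging all regions: only the r=4 cylinder at (-1.5, -0.5) is present, so the union is just that shape — 1 connected region; (whole slice rotated 15° about Z — lengths, areas and connectivity unchanged). The outline is a single polygon with 16 vertices. Extrusion per mm of travel: 0.4 × 0.12 / (π × 0.875²) = 0.019956. Accumulating E over each segment gives final E = 0.4981.

G0 X-5.29 Y-0.35 Z14.40
G1 X-5.18 Y-1.91 E0.0312
G1 X-4.49 Y-3.31 E0.0624
G1 X-3.32 Y-4.34 E0.0935
G1 X-1.84 Y-4.84 E0.1246
G1 X-0.28 Y-4.73 E0.1558
G1 X1.12 Y-4.04 E0.1870
G1 X2.14 Y-2.87 E0.2180
G1 X2.65 Y-1.39 E0.2492
G1 X2.54 Y0.16 E0.2802
G1 X1.85 Y1.56 E0.3114
G1 X0.68 Y2.59 E0.3425
G1 X-0.80 Y3.09 E0.3736
G1 X-2.35 Y2.99 E0.4046
G1 X-3.75 Y2.30 E0.4358
G1 X-4.78 Y1.13 E0.4669
G1 X-5.29 Y-0.35 E0.4981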